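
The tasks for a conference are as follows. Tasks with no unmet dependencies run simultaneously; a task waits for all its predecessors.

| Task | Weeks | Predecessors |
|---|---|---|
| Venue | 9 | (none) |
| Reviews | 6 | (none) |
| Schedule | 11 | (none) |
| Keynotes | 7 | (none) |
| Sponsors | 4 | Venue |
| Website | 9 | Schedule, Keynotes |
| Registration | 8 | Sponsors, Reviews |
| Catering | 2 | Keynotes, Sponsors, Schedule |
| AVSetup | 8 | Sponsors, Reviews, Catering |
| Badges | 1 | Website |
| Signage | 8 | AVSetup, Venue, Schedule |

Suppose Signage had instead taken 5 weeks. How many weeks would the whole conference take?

28

Actual critical path: Venue→Sponsors→Catering→AVSetup→Signage = 9+4+2+8+8 = 31 ⇒ 31 weeks.
Since Signage is critical, the -3 change carries straight to that chain (now 28 weeks).
That remains the longest chain; total 28 weeks.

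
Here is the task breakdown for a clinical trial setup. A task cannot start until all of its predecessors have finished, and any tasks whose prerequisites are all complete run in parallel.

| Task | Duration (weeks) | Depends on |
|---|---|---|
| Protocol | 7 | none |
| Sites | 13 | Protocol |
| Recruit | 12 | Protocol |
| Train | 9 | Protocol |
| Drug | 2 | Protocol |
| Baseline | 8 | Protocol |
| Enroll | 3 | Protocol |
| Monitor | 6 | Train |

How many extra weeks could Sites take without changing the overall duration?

2

Protocol→Train→Monitor = 7+9+6 = 22 sets the makespan at 22 weeks.
The longest chain containing Sites totals 20 weeks.
Slack of Sites = 9 − 7 = 2 weeks.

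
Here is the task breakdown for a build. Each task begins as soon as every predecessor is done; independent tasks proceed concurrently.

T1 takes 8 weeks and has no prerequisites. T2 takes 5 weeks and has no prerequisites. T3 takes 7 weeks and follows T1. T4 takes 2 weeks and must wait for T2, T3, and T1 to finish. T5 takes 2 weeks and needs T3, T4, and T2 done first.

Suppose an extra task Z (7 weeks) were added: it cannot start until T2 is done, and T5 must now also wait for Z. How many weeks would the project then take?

19

Originally the project takes 19 weeks.
With Z inserted, T5 now waits for max(T3, T4, T2, Z).
New critical path: T1→T3→T4→T5 = 8+7+2+2 = 19 ⇒ 19 weeks.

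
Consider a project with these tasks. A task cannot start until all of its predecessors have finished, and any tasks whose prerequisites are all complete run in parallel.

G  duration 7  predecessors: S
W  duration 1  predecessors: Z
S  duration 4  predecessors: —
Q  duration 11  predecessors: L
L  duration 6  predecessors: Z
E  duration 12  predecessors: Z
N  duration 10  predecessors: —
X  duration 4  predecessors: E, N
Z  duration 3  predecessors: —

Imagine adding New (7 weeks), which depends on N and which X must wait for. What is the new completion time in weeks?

21

Originally the schedule takes 20 weeks.
With New inserted, X now waits for max(E, N, New).
New critical path: N→New→X = 10+7+4 = 21 ⇒ 21 weeks.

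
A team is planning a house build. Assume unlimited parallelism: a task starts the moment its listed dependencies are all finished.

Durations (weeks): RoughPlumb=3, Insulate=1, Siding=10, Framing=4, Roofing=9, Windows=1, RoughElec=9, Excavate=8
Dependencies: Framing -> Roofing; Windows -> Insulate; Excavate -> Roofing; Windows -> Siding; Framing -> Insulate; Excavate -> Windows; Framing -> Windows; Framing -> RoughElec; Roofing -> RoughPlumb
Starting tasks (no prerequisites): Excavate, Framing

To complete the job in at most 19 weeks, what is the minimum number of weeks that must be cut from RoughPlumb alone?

1

Current finish: 20 weeks; target: 19.
RoughPlumb is on every critical path, so each week cut from RoughPlumb cuts the finish by one (this holds down to a finish of 19).
Need 20 − 19 = 1 week off RoughPlumb → RoughPlumb becomes 2 weeks, finish becomes 19.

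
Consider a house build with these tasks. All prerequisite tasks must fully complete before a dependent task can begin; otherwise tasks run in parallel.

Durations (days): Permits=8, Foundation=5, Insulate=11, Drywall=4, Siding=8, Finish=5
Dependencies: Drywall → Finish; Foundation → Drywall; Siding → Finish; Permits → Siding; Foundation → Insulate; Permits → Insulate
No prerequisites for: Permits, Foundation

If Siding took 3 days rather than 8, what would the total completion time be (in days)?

As given, the longest chain is Permits→Siding→Finish = 8+8+5 = 21, so the finish is 21 days.
Siding lies on that path, so at 3 days the path becomes 16 days.
The binding chain switches to Permits→Insulate = 8+11 = 19; finish 19 days.

19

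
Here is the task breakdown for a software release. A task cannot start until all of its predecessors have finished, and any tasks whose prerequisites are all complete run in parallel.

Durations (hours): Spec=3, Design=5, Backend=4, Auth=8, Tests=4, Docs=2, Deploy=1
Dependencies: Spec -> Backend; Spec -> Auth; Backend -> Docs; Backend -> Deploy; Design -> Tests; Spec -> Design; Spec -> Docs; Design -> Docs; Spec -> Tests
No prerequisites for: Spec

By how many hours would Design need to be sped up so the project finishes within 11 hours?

Current finish: 12 hours; target: 11.
Design is on every critical path, so each hour cut from Design cuts the finish by one (this holds down to a finish of 11).
Need 12 − 11 = 1 hour off Design → Design becomes 4 hours, finish becomes 11.

1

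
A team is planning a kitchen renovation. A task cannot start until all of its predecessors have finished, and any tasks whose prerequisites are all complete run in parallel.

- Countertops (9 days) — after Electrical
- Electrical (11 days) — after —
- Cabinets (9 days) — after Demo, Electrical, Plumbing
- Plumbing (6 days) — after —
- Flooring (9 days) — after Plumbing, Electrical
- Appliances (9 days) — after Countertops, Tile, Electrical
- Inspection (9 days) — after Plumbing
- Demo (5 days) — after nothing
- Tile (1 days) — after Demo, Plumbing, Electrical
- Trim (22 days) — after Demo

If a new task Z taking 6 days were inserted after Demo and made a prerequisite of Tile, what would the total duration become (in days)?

29

Originally the kitchen renovation takes 29 days.
With Z inserted, Tile now waits for max(Demo, Plumbing, Electrical, Z).
New critical path: Electrical→Countertops→Appliances = 11+9+9 = 29 ⇒ 29 days.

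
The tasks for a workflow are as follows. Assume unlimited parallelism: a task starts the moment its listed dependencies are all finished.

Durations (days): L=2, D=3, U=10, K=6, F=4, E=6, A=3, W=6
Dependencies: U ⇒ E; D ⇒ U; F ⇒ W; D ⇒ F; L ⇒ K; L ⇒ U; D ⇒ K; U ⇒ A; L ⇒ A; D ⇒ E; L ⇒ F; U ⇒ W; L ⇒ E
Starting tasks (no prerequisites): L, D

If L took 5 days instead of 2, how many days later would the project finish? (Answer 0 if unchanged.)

As given, the longest chain is D→U→E = 3+10+6 = 19, so the finish is 19 days.
The longest path through L is only 18 days, so L has float 1.
New critical path: L→U→E = 5+10+6 = 21 ⇒ 21 days.
Change in finish: 21 − 19 = +2 days.

2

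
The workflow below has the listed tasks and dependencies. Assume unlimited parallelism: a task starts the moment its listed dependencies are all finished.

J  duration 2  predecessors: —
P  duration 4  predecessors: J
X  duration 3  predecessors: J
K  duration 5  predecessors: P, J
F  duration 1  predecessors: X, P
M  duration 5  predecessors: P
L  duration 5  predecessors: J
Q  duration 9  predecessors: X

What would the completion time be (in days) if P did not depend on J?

Original critical path: J→X→Q = 2+3+9 = 14 ⇒ 14 days.
Without J→P, P's earliest start moves from 2 to 0.
New critical path: J→X→Q = 2+3+9 = 14 ⇒ 14 days.

14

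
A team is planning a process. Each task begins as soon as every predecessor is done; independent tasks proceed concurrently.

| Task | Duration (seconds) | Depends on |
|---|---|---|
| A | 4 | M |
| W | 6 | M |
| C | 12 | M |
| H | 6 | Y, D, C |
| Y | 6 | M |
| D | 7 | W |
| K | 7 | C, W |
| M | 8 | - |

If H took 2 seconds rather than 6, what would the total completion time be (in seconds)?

27

As given, the longest chain is M→W→D→H = 8+6+7+6 = 27, so the finish is 27 seconds.
H lies on that path, so at 2 seconds the path becomes 23 seconds.
The binding chain switches to M→C→K = 8+12+7 = 27; finish 27 seconds.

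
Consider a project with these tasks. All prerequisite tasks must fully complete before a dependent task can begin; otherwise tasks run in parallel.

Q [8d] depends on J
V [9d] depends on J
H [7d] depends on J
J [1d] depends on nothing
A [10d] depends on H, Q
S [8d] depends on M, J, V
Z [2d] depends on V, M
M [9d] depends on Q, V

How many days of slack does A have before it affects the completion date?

Critical path: J→V→M→S = 1+9+9+8 = 27, so the finish is 27 days.
Longest path through A: 19 days (earliest finish 19, latest finish 27).
Float = 27 − 19 = 8.

8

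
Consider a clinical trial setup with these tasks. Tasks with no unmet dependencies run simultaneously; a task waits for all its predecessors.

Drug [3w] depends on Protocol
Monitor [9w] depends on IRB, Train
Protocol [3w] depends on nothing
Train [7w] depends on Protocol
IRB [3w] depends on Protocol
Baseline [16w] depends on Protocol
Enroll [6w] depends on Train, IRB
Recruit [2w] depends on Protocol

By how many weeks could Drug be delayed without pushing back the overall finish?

Protocol→Train→Monitor = 3+7+9 = 19 sets the makespan at 19 weeks.
The longest chain containing Drug totals 6 weeks.
Float = 19 − 6 = 13.

13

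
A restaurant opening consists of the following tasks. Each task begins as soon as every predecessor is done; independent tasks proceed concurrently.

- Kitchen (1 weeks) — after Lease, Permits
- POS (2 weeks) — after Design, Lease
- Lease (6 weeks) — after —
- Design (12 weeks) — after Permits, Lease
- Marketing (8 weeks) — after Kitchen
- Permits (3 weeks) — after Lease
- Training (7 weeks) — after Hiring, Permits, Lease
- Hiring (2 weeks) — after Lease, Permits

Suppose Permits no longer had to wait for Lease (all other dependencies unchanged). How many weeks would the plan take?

20

With the dependency in place, Lease→Permits→Design→POS = 6+3+12+2 = 23 sets the finish at 23 weeks.
Without Lease→Permits, Permits's earliest start moves from 6 to 0.
After: Lease→Design→POS = 6+12+2 = 20 → 20 weeks.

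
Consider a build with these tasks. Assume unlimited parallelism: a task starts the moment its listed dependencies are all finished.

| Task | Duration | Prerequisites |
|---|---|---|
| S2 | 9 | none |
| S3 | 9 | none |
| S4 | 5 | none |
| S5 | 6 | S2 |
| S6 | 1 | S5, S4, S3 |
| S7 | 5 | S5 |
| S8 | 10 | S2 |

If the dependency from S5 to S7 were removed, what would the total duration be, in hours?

Original critical path: S2→S5→S7 = 9+6+5 = 20 ⇒ 20 hours.
Without S5→S7, S7's earliest start moves from 15 to 0.
After: S2→S8 = 9+10 = 19 → 19 hours.

19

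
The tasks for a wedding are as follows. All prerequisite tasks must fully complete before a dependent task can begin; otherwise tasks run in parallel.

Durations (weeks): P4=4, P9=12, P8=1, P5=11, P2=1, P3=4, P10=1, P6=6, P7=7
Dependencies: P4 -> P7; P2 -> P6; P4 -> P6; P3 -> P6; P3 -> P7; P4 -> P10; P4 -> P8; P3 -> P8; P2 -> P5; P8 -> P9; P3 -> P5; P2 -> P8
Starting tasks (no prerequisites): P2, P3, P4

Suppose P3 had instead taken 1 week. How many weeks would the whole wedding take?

Actual critical path: P3→P8→P9 = 4+1+12 = 17 ⇒ 17 weeks.
Since P3 is critical, the -3 change carries straight to that chain (now 14 weeks).
The binding chain switches to P4→P8→P9 = 4+1+12 = 17; finish 17 weeks.

17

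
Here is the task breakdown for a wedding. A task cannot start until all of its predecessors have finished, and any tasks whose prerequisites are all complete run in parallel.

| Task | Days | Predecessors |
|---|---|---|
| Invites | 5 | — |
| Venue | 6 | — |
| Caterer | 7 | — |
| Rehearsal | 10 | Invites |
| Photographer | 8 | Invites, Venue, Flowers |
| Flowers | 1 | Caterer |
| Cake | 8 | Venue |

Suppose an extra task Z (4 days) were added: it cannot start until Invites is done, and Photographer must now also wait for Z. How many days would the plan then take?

17

Originally the plan takes 16 days.
With Z inserted, Photographer now waits for max(Invites, Venue, Flowers, Z).
New critical path: Invites→Z→Photographer = 5+4+8 = 17 ⇒ 17 days.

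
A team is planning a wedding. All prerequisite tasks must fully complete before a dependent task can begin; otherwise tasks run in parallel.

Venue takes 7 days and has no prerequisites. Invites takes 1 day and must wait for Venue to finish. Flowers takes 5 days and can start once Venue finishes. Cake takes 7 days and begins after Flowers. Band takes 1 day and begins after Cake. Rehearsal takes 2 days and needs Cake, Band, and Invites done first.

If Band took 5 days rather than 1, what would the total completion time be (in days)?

26

As given, the longest chain is Venue→Flowers→Cake→Band→Rehearsal = 7+5+7+1+2 = 22, so the finish is 22 days.
Band lies on that path, so at 5 days the path becomes 26 days.
The critical path is still Venue→Flowers→Cake→Band→Rehearsal; finish is now 26 days.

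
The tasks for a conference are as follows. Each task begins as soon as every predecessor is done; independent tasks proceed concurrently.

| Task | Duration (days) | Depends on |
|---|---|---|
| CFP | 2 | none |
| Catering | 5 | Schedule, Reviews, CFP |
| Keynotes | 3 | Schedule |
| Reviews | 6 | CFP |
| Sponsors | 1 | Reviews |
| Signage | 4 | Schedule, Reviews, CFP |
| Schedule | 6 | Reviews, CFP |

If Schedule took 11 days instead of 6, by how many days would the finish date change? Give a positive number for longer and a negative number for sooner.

5

As given, the longest chain is CFP→Reviews→Schedule→Catering = 2+6+6+5 = 19, so the finish is 19 days.
Schedule is on the critical path; changing it to 11 makes that path 24 days.
No other chain overtakes it, so the finish is 24 days.
Change in finish: 24 − 19 = +5 days.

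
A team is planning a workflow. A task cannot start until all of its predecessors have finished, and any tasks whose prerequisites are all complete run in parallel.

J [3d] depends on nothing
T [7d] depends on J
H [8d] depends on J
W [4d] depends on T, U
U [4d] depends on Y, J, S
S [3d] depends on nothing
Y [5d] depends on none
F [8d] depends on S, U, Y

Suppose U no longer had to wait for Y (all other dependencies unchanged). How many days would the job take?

Original critical path: Y→U→F = 5+4+8 = 17 ⇒ 17 days.
Without Y→U, U's earliest start moves from 5 to 3.
New critical path: J→U→F = 3+4+8 = 15 ⇒ 15 days.

15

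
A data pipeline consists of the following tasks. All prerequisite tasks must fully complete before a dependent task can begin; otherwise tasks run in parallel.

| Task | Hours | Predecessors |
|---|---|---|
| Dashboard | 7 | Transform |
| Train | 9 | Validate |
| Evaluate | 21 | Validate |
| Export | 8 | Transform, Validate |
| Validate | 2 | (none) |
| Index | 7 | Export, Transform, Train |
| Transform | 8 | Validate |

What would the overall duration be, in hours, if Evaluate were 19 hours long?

25

As given, the longest chain is Validate→Transform→Export→Index = 2+8+8+7 = 25, so the finish is 25 hours.
Evaluate has 2 hours of float (longest path through it is 23).
That remains the longest chain; total 25 hours.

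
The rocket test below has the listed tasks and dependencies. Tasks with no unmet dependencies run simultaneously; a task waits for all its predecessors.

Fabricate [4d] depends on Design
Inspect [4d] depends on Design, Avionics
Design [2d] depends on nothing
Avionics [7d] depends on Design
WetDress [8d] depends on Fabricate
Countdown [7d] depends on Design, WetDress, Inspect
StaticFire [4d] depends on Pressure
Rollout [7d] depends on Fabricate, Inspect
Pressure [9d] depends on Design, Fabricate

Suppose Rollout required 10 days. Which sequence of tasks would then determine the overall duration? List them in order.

Design, Avionics, Inspect, Rollout

The binding path is Design→Fabricate→WetDress→Countdown = 2+4+8+7 = 21; finish at 21 days.
The longest path through Rollout is only 20 days, so Rollout has float 1.
Now Design→Avionics→Inspect→Rollout = 2+7+4+10 = 23 is longest, so the finish becomes 23 days.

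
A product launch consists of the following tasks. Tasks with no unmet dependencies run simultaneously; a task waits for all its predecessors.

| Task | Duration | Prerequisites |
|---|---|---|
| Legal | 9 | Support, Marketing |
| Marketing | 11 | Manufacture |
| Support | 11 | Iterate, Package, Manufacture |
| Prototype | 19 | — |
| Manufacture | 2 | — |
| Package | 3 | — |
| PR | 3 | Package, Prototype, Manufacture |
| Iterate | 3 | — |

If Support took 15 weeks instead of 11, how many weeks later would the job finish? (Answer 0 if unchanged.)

4

Critical path before the change: Iterate→Support→Legal = 3+11+9 = 23 giving 23 weeks.
Support is on the critical path; changing it to 15 makes that path 27 weeks.
The critical path is still Iterate→Support→Legal; finish is now 27 weeks.
Change in finish: 27 − 23 = +4 weeks.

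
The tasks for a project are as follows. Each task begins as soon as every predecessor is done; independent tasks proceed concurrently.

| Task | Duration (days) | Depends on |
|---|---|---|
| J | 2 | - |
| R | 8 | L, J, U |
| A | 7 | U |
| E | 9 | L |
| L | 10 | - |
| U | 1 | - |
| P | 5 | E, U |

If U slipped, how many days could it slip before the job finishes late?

Critical path: L→E→P = 10+9+5 = 24, so the finish is 24 days.
Longest path through U: 9 days (earliest finish 1, latest finish 16).
So U can slip 16 − 1 = 15 days.

15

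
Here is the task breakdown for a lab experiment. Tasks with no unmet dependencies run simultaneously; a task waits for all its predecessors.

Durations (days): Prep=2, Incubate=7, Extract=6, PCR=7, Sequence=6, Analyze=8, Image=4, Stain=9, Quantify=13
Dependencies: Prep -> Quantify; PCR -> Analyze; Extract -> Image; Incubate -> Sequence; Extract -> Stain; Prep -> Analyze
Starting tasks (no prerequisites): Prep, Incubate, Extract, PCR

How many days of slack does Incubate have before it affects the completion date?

2

Critical path: Prep→Quantify = 2+13 = 15, so the finish is 15 days.
The longest chain containing Incubate totals 13 days.
Float = 15 − 13 = 2.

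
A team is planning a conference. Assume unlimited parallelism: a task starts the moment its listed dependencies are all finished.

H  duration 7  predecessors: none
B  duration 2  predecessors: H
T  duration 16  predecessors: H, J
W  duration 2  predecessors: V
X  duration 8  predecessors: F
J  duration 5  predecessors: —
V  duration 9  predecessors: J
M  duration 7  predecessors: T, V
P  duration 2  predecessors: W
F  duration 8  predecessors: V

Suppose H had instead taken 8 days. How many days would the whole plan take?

31

Actual critical path: H→T→M = 7+16+7 = 30 ⇒ 30 days.
H lies on that path, so at 8 days the path becomes 31 days.
No other chain overtakes it, so the finish is 31 days.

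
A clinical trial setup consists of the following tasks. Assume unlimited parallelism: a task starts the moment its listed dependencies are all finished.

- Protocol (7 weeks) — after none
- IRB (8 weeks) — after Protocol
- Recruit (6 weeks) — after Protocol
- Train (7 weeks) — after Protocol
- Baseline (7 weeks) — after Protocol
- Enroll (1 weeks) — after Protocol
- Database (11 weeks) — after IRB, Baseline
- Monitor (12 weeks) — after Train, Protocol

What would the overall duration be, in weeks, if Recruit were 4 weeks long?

26

Actual critical path: Protocol→IRB→Database = 7+8+11 = 26 ⇒ 26 weeks.
Recruit is off the critical path — its longest chain is 13 weeks, giving 13 of slack.
No other chain overtakes it, so the finish is 26 weeks.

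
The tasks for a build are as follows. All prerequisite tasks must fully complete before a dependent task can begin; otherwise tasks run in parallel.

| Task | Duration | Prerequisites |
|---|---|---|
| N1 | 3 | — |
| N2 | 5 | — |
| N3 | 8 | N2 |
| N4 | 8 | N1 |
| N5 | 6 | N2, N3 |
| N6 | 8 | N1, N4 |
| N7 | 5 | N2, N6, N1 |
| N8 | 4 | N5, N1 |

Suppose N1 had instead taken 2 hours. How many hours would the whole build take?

23

Critical path before the change: N1→N4→N6→N7 = 3+8+8+5 = 24 giving 24 hours.
N1 is on the critical path; changing it to 2 makes that path 23 hours.
No other chain overtakes it, so the finish is 23 hours.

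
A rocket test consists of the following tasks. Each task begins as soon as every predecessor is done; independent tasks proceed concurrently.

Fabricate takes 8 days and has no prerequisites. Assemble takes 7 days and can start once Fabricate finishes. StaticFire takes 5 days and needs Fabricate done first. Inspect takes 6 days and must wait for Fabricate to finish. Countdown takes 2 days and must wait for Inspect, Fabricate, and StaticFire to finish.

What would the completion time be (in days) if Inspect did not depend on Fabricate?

15

Before: longest chain Fabricate→Inspect→Countdown = 8+6+2 = 16, finish 16.
Without Fabricate→Inspect, Inspect's earliest start moves from 8 to 0.
New critical path: Fabricate→Assemble = 8+7 = 15 ⇒ 15 days.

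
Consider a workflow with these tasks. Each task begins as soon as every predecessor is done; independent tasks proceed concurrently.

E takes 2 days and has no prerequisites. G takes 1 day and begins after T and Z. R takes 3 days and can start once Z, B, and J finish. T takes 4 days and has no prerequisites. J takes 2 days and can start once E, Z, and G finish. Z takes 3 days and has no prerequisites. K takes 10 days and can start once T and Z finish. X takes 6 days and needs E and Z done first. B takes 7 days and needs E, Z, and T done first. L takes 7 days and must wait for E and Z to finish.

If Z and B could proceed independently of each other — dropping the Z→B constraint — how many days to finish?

Before: longest chain T→B→R = 4+7+3 = 14, finish 14.
Dropping Z→B doesn't change B's earliest start (4); another predecessor still binds.
The longest chain is now T→B→R = 4+7+3 = 14, so the project takes 14 days.

14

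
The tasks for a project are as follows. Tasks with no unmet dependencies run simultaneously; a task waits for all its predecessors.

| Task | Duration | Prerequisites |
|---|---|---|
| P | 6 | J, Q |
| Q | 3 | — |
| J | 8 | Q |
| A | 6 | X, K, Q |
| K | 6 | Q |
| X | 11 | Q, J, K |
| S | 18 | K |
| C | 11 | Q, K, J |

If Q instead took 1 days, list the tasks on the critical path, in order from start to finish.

Q, J, X, A

Critical path before the change: Q→J→X→A = 3+8+11+6 = 28 giving 28 days.
Q lies on that path, so at 1 day the path becomes 26 days.
No other chain overtakes it, so the finish is 26 days.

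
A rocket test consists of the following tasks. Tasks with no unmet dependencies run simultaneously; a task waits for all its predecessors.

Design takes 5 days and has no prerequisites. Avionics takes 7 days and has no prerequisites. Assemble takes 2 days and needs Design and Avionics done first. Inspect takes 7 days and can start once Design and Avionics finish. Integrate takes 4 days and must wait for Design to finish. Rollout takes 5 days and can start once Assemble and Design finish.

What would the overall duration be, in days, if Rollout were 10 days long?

19

Actual critical path: Avionics→Assemble→Rollout = 7+2+5 = 14 ⇒ 14 days.
Rollout lies on that path, so at 10 days the path becomes 19 days.
That remains the longest chain; total 19 days.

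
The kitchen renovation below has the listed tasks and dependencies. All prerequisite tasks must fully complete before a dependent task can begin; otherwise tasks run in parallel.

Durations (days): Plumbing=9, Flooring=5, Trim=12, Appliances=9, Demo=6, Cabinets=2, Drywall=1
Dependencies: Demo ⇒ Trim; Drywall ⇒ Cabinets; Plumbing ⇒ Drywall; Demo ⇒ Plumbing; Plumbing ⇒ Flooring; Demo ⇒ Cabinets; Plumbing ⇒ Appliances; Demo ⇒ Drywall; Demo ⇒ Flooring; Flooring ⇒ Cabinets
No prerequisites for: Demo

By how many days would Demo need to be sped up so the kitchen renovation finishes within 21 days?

3

Current finish: 24 days; target: 21.
Demo is on every critical path, so each day cut from Demo cuts the finish by one (this holds down to a finish of 19).
Need 24 − 21 = 3 days off Demo → Demo becomes 3 days, finish becomes 21.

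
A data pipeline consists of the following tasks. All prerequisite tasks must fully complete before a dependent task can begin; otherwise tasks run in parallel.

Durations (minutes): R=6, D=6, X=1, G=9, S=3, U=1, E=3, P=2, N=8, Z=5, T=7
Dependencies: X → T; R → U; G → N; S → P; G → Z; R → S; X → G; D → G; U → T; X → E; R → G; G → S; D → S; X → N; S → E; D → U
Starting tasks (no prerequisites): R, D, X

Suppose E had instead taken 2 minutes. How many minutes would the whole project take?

Actual critical path: R→G→N = 6+9+8 = 23 ⇒ 23 minutes.
The longest path through E is only 21 minutes, so E has float 2.
The critical path is still R→G→N; finish is now 23 minutes.

23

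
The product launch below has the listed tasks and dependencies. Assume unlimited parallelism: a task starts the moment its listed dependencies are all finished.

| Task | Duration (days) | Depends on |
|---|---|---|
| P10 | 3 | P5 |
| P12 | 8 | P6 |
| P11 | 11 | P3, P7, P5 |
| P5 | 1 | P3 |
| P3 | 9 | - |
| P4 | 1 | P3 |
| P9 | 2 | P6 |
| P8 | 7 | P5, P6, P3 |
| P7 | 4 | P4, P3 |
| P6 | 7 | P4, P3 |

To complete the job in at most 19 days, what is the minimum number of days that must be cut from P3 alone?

6

Current finish: 25 days; target: 19.
P3 is on every critical path, so each day cut from P3 cuts the finish by one (this holds down to a finish of 17).
Need 25 − 19 = 6 days off P3 → P3 becomes 3 days, finish becomes 19.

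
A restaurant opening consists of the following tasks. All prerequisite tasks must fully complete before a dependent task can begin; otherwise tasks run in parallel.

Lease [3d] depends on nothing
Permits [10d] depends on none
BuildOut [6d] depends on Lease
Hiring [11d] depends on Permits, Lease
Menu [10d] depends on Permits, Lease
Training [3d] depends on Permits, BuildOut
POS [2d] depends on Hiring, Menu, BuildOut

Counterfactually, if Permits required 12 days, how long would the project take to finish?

The binding path is Permits→Hiring→POS = 10+11+2 = 23; finish at 23 days.
Since Permits is critical, the +2 change carries straight to that chain (now 25 days).
No other chain overtakes it, so the finish is 25 days.

25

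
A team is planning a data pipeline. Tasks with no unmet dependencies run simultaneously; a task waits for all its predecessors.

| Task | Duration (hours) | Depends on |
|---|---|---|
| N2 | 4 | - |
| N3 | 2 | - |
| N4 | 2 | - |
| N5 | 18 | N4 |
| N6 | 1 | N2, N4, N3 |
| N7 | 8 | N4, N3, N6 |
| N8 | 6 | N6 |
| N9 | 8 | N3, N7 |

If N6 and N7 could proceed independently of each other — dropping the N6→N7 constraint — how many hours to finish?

With the dependency in place, N2→N6→N7→N9 = 4+1+8+8 = 21 sets the finish at 21 hours.
Without N6→N7, N7's earliest start moves from 5 to 2.
New critical path: N4→N5 = 2+18 = 20 ⇒ 20 hours.

20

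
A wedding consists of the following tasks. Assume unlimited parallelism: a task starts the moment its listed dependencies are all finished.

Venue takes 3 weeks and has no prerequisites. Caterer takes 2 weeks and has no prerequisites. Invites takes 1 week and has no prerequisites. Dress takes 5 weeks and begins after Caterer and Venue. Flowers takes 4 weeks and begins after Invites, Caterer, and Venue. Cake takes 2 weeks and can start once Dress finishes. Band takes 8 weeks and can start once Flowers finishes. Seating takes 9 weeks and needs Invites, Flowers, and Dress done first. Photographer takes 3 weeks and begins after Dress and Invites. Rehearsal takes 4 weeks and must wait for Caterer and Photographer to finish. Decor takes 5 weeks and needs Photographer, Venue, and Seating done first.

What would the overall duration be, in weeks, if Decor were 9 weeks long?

26

Critical path before the change: Venue→Dress→Seating→Decor = 3+5+9+5 = 22 giving 22 weeks.
Decor is on the critical path; changing it to 9 makes that path 26 weeks.
The critical path is still Venue→Dress→Seating→Decor; finish is now 26 weeks.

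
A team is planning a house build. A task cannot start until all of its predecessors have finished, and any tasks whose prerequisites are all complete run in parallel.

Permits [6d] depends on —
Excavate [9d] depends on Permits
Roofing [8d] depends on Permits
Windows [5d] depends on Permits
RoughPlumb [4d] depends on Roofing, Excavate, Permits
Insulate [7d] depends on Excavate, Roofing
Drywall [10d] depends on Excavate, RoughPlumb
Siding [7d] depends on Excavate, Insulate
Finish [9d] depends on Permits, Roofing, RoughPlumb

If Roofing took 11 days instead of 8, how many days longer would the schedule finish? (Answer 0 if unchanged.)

The binding path is Permits→Excavate→RoughPlumb→Drywall = 6+9+4+10 = 29; finish at 29 days.
The longest path through Roofing is only 28 days, so Roofing has float 1.
New critical path: Permits→Roofing→RoughPlumb→Drywall = 6+11+4+10 = 31 ⇒ 31 days.
Change in finish: 31 − 29 = +2 days.

2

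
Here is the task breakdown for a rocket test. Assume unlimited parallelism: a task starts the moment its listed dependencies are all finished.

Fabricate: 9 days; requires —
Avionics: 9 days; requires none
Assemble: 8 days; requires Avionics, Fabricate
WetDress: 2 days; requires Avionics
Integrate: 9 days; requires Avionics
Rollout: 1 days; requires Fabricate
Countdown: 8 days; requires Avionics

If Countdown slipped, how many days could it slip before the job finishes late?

Critical path: Avionics→Integrate = 9+9 = 18, so the finish is 18 days.
Countdown finishes as early as 17 and must finish by 18.
Slack of Countdown = 10 − 9 = 1 day.

1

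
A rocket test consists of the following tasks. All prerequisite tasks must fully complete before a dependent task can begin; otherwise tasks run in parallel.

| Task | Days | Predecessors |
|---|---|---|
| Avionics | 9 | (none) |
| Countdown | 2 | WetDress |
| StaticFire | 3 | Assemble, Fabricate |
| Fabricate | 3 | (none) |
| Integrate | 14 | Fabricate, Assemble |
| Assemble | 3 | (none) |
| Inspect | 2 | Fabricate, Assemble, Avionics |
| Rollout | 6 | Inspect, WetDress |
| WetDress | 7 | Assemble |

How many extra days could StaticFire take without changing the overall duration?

The longest chain is Fabricate→Integrate = 3+14 = 17; overall finish 17 days.
The longest chain containing StaticFire totals 6 days.
Float = 17 − 6 = 11.

11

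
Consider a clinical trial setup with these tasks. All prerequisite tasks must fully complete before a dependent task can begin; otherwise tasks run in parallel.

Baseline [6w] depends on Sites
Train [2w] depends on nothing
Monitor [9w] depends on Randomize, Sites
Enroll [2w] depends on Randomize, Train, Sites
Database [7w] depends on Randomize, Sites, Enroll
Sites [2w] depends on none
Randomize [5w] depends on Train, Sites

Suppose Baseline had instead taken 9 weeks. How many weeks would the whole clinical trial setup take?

Baseline: Sites→Randomize→Enroll→Database = 2+5+2+7 = 16 → 16 weeks.
The longest path through Baseline is only 8 weeks, so Baseline has float 8.
No other chain overtakes it, so the finish is 16 weeks.

16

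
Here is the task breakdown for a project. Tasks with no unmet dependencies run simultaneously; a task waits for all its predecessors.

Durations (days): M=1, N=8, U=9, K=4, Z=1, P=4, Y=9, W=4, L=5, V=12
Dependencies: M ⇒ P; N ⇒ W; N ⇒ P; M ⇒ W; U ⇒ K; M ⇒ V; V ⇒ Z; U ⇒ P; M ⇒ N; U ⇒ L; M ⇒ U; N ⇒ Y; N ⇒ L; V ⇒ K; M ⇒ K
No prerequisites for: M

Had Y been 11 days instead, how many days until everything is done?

Actual critical path: M→N→Y = 1+8+9 = 18 ⇒ 18 days.
Y is on the critical path; changing it to 11 makes that path 20 days.
The critical path is still M→N→Y; finish is now 20 days.

20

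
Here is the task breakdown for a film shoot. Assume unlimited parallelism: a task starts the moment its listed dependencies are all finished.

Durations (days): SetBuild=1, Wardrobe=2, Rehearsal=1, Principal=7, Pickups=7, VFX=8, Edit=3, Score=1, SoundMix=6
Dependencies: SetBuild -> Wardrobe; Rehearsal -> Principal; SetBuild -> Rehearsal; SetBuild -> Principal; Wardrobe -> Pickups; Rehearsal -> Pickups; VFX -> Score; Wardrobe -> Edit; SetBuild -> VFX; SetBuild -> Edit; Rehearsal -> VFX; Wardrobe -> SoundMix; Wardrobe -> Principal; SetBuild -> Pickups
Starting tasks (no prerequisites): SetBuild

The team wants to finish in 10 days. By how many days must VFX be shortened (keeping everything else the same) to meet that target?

Current finish: 11 days; target: 10.
VFX is on every critical path, so each day cut from VFX cuts the finish by one (this holds down to a finish of 10).
Need 11 − 10 = 1 day off VFX → VFX becomes 7 days, finish becomes 10.

1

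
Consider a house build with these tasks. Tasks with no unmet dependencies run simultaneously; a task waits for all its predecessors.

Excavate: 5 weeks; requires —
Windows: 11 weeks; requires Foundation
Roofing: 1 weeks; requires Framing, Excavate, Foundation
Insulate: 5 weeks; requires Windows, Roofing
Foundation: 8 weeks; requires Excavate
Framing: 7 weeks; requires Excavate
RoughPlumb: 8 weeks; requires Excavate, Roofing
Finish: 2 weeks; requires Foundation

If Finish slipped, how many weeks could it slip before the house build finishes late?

The longest chain is Excavate→Foundation→Windows→Insulate = 5+8+11+5 = 29; overall finish 29 weeks.
The longest chain containing Finish totals 15 weeks.
Float = 29 − 15 = 14.

14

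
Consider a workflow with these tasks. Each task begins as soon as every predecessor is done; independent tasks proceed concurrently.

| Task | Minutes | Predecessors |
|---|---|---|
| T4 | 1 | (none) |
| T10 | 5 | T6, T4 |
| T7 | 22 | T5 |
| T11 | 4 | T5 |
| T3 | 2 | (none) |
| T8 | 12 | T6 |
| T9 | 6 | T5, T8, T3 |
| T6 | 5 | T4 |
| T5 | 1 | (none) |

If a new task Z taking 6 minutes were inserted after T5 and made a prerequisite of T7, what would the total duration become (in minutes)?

Originally the schedule takes 24 minutes.
With Z inserted, T7 now waits for max(T5, Z).
New critical path: T5→Z→T7 = 1+6+22 = 29 ⇒ 29 minutes.

29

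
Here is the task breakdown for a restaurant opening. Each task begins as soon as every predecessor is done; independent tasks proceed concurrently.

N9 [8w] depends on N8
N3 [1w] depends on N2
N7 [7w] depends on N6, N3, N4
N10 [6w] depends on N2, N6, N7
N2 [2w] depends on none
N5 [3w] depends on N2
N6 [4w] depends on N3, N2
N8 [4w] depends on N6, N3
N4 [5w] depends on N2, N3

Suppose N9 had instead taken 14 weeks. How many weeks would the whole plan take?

25

Critical path before the change: N2→N3→N4→N7→N10 = 2+1+5+7+6 = 21 giving 21 weeks.
N9 has 2 weeks of float (longest path through it is 19).
Now N2→N3→N6→N8→N9 = 2+1+4+4+14 = 25 is longest, so the finish becomes 25 weeks.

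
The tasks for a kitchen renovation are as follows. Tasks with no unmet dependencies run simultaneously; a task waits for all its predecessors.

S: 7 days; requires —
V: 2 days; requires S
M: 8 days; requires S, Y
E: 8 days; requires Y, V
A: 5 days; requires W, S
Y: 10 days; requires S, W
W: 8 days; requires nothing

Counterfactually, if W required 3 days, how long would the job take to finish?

25

As given, the longest chain is W→Y→E = 8+10+8 = 26, so the finish is 26 days.
Since W is critical, the -5 change carries straight to that chain (now 21 days).
Now S→Y→E = 7+10+8 = 25 is longest, so the finish becomes 25 days.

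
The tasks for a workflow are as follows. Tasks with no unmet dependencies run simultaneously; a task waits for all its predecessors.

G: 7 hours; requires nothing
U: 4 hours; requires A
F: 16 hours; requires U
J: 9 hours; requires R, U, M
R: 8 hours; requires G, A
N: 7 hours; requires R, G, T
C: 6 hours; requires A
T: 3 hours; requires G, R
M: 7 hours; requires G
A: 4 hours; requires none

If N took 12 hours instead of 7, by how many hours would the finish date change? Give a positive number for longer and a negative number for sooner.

5

Baseline: G→R→T→N = 7+8+3+7 = 25 → 25 hours.
Since N is critical, the +5 change carries straight to that chain (now 30 hours).
The critical path is still G→R→T→N; finish is now 30 hours.
Change in finish: 30 − 25 = +5 hours.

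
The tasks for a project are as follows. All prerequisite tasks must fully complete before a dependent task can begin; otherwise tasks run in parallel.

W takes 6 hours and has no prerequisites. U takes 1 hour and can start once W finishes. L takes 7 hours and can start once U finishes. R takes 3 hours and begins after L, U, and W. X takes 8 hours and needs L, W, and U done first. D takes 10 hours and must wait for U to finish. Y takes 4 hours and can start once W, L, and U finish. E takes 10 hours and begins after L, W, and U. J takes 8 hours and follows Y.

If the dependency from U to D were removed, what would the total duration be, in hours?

26

Original critical path: W→U→L→Y→J = 6+1+7+4+8 = 26 ⇒ 26 hours.
Without U→D, D's earliest start moves from 7 to 0.
New critical path: W→U→L→Y→J = 6+1+7+4+8 = 26 ⇒ 26 hours.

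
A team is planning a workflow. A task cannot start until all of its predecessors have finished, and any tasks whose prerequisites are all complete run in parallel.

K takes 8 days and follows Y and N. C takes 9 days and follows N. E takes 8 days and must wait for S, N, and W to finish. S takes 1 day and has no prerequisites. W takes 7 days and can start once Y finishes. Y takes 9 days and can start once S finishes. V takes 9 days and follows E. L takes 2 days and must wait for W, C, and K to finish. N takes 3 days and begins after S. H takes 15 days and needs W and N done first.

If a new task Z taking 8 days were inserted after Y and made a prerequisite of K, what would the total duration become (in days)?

34

Originally the job takes 34 days.
With Z inserted, K now waits for max(Y, N, Z).
New critical path: S→Y→W→E→V = 1+9+7+8+9 = 34 ⇒ 34 days.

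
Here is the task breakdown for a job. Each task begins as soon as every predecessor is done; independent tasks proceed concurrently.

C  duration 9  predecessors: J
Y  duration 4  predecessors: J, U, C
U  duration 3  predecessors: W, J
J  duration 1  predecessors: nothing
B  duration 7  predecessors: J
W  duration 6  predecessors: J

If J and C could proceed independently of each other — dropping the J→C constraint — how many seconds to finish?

Original critical path: J→C→Y = 1+9+4 = 14 ⇒ 14 seconds.
Without J→C, C's earliest start moves from 1 to 0.
New critical path: J→W→U→Y = 1+6+3+4 = 14 ⇒ 14 seconds.

14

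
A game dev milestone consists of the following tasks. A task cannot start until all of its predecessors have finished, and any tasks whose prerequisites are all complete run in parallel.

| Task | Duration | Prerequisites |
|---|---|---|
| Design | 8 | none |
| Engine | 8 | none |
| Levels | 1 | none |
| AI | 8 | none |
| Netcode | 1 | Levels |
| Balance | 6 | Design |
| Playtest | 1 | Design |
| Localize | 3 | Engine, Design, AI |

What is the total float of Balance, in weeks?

The longest chain is Design→Balance = 8+6 = 14; overall finish 14 weeks.
The longest chain containing Balance totals 14 weeks.
Slack of Balance = 8 − 8 = 0 weeks.

0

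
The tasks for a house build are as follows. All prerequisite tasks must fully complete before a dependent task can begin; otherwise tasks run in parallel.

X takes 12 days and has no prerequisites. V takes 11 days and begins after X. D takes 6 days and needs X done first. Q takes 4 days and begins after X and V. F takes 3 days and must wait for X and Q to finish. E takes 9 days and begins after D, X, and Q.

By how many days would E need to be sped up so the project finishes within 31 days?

Current finish: 36 days; target: 31.
E is on every critical path, so each day cut from E cuts the finish by one (this holds down to a finish of 30).
Need 36 − 31 = 5 days off E → E becomes 4 days, finish becomes 31.

5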